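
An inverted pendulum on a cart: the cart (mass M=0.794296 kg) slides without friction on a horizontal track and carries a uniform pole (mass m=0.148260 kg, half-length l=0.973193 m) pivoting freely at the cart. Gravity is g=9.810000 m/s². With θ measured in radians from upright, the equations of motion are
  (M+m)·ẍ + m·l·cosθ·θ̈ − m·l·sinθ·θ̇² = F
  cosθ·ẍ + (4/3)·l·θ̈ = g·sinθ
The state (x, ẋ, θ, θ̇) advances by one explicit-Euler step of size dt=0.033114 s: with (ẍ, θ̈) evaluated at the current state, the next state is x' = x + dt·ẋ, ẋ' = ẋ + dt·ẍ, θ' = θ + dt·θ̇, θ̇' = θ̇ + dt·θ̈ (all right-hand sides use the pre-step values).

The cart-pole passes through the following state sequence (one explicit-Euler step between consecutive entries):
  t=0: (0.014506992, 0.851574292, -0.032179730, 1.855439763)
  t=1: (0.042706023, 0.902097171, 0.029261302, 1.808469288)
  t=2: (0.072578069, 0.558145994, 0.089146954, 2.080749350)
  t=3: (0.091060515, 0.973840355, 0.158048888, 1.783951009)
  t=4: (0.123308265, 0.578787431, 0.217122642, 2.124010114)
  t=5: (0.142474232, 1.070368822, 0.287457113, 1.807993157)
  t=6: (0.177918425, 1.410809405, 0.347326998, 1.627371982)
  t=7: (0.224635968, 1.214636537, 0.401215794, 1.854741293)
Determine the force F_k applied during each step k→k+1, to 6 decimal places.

step 0→1:
  ẍ = (ẋ'−ẋ)/dt = (0.902097171−0.851574292)/0.033114 = 1.525726
  θ̈ = (θ̇'−θ̇)/dt = (1.808469288−1.855439763)/0.033114 = -1.418448
  sinθ=-0.032174, cosθ=0.999482
  F = (M+m)·ẍ + m·l·cosθ·θ̈ − m·l·sinθ·θ̇² = 1.438082 + -0.204556 − -0.015982 = 1.249508
step 1→2:
  ẍ = (ẋ'−ẋ)/dt = (0.558145994−0.902097171)/0.033114 = -10.386881
  θ̈ = (θ̇'−θ̇)/dt = (2.080749350−1.808469288)/0.033114 = 8.222506
  sinθ=0.029257, cosθ=0.999572
  F = (M+m)·ẍ + m·l·cosθ·θ̈ − m·l·sinθ·θ̇² = -9.790217 + 1.185881 − 0.013806 = -8.618142
step 2→3:
  ẍ = (ẋ'−ẋ)/dt = (0.973840355−0.558145994)/0.033114 = 12.553432
  θ̈ = (θ̇'−θ̇)/dt = (1.783951009−2.080749350)/0.033114 = -8.962926
  sinθ=0.089029, cosθ=0.996029
  F = (M+m)·ẍ + m·l·cosθ·θ̈ − m·l·sinθ·θ̇² = 11.832313 + -1.288086 − 0.055615 = 10.488612
step 3→4:
  ẍ = (ẋ'−ẋ)/dt = (0.578787431−0.973840355)/0.033114 = -11.930088
  θ̈ = (θ̇'−θ̇)/dt = (2.124010114−1.783951009)/0.033114 = 10.269345
  sinθ=0.157392, cosθ=0.987536
  F = (M+m)·ẍ + m·l·cosθ·θ̈ − m·l·sinθ·θ̇² = -11.244776 + 1.463251 − 0.072272 = -9.853797
step 4→5:
  ẍ = (ẋ'−ẋ)/dt = (1.070368822−0.578787431)/0.033114 = 14.845123
  θ̈ = (θ̇'−θ̇)/dt = (1.807993157−2.124010114)/0.033114 = -9.543304
  sinθ=0.215421, cosθ=0.976521
  F = (M+m)·ẍ + m·l·cosθ·θ̈ − m·l·sinθ·θ̇² = 13.992359 + -1.344632 − 0.140224 = 12.507503
step 5→6:
  ẍ = (ẋ'−ẋ)/dt = (1.410809405−1.070368822)/0.033114 = 10.280866
  θ̈ = (θ̇'−θ̇)/dt = (1.627371982−1.807993157)/0.033114 = -5.454526
  sinθ=0.283515, cosθ=0.958968
  F = (M+m)·ẍ + m·l·cosθ·θ̈ − m·l·sinθ·θ̇² = 9.690292 + -0.754717 − 0.133719 = 8.801856
step 6→7:
  ẍ = (ẋ'−ẋ)/dt = (1.214636537−1.410809405)/0.033114 = -5.924167
  θ̈ = (θ̇'−θ̇)/dt = (1.854741293−1.627371982)/0.033114 = 6.866259
  sinθ=0.340386, cosθ=0.940286
  F = (M+m)·ẍ + m·l·cosθ·θ̈ − m·l·sinθ·θ̇² = -5.583859 + 0.931543 − 0.130067 = -4.782383

F_0 = 1.249508 N
F_1 = -8.618142 N
F_2 = 10.488612 N
F_3 = -9.853797 N
F_4 = 12.507503 N
F_5 = 8.801856 N
F_6 = -4.782383 N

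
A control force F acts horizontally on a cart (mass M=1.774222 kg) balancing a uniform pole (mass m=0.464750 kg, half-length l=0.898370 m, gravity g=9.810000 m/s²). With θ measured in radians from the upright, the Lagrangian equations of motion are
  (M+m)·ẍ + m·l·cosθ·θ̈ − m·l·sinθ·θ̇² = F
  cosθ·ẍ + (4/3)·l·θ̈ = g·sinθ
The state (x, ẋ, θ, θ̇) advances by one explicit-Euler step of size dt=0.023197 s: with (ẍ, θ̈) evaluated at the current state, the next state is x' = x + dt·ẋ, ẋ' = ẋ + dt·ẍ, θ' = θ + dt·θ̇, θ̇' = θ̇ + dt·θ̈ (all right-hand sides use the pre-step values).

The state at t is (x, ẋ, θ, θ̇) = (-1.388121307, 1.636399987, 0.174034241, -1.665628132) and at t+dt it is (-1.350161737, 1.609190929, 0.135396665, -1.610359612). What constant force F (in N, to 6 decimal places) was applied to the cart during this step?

F = -1.847049 N

ẍ = (ẋ'−ẋ)/dt = (1.609190929−1.636399987)/0.023197 = -1.172956
θ̈ = (θ̇'−θ̇)/dt = (-1.610359612−-1.665628132)/0.023197 = 2.382572
sinθ=0.173157, cosθ=0.984894
F = (M+m)·ẍ + m·l·cosθ·θ̈ − m·l·sinθ·θ̇² = -2.626215 + 0.979739 − 0.200572 = -1.847049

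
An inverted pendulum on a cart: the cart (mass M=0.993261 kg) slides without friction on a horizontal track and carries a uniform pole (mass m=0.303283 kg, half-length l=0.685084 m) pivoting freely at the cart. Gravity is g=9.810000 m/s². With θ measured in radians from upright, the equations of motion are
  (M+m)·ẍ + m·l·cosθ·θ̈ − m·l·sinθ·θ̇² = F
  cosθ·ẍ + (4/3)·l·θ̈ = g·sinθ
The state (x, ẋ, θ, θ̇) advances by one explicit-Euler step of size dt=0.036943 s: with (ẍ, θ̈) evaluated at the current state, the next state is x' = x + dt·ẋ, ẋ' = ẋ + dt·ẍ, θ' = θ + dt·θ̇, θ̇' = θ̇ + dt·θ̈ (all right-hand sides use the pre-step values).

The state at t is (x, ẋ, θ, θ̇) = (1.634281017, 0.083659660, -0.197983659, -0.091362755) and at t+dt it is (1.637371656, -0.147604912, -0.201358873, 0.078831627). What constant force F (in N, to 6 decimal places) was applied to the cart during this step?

ẍ = (ẋ'−ẋ)/dt = (-0.147604912−0.083659660)/0.036943 = -6.260038
θ̈ = (θ̇'−θ̇)/dt = (0.078831627−-0.091362755)/0.036943 = 4.606945
sinθ=-0.196693, cosθ=0.980465
F = (M+m)·ẍ + m·l·cosθ·θ̈ − m·l·sinθ·θ̇² = -8.116414 + 0.938506 − -0.000341 = -7.177567

F = -7.177567 N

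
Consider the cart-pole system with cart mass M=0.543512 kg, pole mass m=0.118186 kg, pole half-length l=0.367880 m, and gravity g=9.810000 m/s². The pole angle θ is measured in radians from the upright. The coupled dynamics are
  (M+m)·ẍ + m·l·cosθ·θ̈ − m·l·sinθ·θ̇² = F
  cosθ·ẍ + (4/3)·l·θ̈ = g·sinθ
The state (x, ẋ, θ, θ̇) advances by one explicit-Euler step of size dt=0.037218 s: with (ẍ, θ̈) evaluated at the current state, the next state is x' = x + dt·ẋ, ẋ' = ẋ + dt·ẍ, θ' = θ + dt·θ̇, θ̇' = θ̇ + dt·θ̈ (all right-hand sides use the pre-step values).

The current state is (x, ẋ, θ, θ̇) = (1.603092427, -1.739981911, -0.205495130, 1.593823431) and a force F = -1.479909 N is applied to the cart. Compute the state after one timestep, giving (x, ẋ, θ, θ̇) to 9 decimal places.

sinθ=-0.204051897, cosθ=0.978960072
temp = (F + m·l·θ̇²·sinθ)/(M+m) = (-1.479909 + -0.022536853)/0.661698 = -2.270591497
θ̈ = (g·sinθ − cosθ·temp)/(l·(4/3 − m·cos²θ/(M+m))) = 0.517078344
ẍ = temp − m·l·θ̈·cosθ/(M+m) = -2.303852376
Euler: x'=1.603092427+0.037218·-1.739981911=1.538333780, ẋ'=-1.739981911+0.037218·-2.303852376=-1.825726689
       θ'=-0.205495130+0.037218·1.593823431=-0.146176210, θ̇'=1.593823431+0.037218·0.517078344=1.613068053

(1.538333780, -1.825726689, -0.146176210, 1.613068053)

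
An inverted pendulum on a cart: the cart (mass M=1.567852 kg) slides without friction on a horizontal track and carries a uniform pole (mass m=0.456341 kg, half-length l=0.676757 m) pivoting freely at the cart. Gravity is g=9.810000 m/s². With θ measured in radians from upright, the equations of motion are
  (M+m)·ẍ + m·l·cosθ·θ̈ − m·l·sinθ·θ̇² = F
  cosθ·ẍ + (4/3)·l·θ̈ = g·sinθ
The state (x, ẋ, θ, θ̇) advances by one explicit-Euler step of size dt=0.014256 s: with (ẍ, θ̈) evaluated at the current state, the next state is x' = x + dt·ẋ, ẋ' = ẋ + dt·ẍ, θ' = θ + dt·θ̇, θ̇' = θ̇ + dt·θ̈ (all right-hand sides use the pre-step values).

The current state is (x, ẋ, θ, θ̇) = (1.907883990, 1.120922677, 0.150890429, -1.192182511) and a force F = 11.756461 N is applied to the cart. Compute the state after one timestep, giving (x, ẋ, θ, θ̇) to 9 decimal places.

sinθ=0.150318504, cosθ=0.988637622
temp = (F + m·l·θ̇²·sinθ)/(M+m) = (11.756461 + 0.065981196)/2.024193 = 5.840570635
θ̈ = (g·sinθ − cosθ·temp)/(l·(4/3 − m·cos²θ/(M+m))) = -5.708272712
ẍ = temp − m·l·θ̈·cosθ/(M+m) = 6.701588523
Euler: x'=1.907883990+0.014256·1.120922677=1.923863864, ẋ'=1.120922677+0.014256·6.701588523=1.216460523
       θ'=0.150890429+0.014256·-1.192182511=0.133894675, θ̇'=-1.192182511+0.014256·-5.708272712=-1.273559647

(1.923863864, 1.216460523, 0.133894675, -1.273559647)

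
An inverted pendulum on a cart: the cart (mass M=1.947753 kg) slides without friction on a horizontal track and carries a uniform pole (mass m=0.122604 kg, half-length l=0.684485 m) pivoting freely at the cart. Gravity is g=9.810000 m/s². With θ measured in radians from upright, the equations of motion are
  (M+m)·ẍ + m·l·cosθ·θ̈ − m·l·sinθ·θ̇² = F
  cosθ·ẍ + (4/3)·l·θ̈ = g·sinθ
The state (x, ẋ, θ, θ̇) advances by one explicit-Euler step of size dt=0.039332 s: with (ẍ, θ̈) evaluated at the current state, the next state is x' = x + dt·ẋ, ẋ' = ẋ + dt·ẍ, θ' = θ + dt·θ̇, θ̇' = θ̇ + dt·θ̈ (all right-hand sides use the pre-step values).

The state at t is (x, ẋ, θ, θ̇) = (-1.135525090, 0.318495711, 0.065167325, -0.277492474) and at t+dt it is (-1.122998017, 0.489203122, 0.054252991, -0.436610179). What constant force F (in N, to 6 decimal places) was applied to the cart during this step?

ẍ = (ẋ'−ẋ)/dt = (0.489203122−0.318495711)/0.039332 = 4.340166
θ̈ = (θ̇'−θ̇)/dt = (-0.436610179−-0.277492474)/0.039332 = -4.045503
sinθ=0.065121, cosθ=0.997877
F = (M+m)·ẍ + m·l·cosθ·θ̈ − m·l·sinθ·θ̇² = 8.985693 + -0.338780 − 0.000421 = 8.646492

F = 8.646492 N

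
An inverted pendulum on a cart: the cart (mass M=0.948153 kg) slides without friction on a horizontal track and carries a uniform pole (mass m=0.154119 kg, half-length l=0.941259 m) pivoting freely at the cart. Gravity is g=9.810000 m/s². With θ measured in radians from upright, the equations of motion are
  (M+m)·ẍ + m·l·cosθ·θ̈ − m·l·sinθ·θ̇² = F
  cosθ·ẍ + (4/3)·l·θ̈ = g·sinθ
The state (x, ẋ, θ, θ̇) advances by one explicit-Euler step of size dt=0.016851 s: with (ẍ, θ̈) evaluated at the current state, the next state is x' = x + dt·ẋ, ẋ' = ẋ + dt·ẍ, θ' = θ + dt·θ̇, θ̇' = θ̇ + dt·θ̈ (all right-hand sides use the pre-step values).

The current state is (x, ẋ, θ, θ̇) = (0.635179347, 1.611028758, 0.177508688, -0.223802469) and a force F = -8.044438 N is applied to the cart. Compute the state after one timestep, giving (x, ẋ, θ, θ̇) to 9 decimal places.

sinθ=0.176577959, cosθ=0.984286658
temp = (F + m·l·θ̇²·sinθ)/(M+m) = (-8.044438 + 0.001283014)/1.102272 = -7.296887688
θ̈ = (g·sinθ − cosθ·temp)/(l·(4/3 − m·cos²θ/(M+m))) = 7.906329299
ẍ = temp − m·l·θ̈·cosθ/(M+m) = -8.321060035
Euler: x'=0.635179347+0.016851·1.611028758=0.662326793, ẋ'=1.611028758+0.016851·-8.321060035=1.470810575
       θ'=0.177508688+0.016851·-0.223802469=0.173737393, θ̇'=-0.223802469+0.016851·7.906329299=-0.090572914

(0.662326793, 1.470810575, 0.173737393, -0.090572914)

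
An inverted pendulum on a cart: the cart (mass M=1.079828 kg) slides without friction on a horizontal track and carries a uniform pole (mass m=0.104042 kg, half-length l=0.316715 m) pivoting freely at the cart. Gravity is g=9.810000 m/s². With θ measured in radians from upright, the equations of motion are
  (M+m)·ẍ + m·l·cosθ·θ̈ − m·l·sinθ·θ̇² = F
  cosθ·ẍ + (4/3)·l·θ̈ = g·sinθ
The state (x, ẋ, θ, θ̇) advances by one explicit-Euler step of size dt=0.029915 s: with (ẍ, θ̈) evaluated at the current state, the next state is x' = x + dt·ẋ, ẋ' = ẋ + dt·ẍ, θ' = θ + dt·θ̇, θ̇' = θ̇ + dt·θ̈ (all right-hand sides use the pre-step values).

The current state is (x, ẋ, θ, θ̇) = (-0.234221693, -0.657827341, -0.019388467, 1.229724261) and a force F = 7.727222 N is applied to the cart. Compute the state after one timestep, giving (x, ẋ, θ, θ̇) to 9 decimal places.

sinθ=-0.019387252, cosθ=0.999812050
temp = (F + m·l·θ̇²·sinθ)/(M+m) = (7.727222 + -0.000966071)/1.183870 = 6.526270561
θ̈ = (g·sinθ − cosθ·temp)/(l·(4/3 − m·cos²θ/(M+m))) = -17.023721311
ẍ = temp − m·l·θ̈·cosθ/(M+m) = 7.000017238
Euler: x'=-0.234221693+0.029915·-0.657827341=-0.253900598, ẋ'=-0.657827341+0.029915·7.000017238=-0.448421825
       θ'=-0.019388467+0.029915·1.229724261=0.017398734, θ̇'=1.229724261+0.029915·-17.023721311=0.720459638

(-0.253900598, -0.448421825, 0.017398734, 0.720459638)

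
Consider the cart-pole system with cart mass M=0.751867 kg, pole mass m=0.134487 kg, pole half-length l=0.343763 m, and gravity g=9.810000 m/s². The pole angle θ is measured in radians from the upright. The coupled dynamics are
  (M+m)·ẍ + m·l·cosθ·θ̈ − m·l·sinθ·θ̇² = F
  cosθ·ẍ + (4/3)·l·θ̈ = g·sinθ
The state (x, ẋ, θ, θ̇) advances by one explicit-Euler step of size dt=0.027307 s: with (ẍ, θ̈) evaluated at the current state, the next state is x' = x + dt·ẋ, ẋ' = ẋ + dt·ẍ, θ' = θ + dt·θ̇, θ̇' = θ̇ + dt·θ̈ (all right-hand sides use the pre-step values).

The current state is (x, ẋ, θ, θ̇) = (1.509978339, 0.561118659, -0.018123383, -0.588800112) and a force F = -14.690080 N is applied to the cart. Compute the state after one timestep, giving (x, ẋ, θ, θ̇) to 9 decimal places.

sinθ=-0.018122391, cosθ=0.999835776
temp = (F + m·l·θ̇²·sinθ)/(M+m) = (-14.690080 + -0.000290463)/0.886354 = -16.573931480
θ̈ = (g·sinθ − cosθ·temp)/(l·(4/3 − m·cos²θ/(M+m))) = 40.357184567
ẍ = temp − m·l·θ̈·cosθ/(M+m) = -18.678590579
Euler: x'=1.509978339+0.027307·0.561118659=1.525300806, ẋ'=0.561118659+0.027307·-18.678590579=0.051062386
       θ'=-0.018123383+0.027307·-0.588800112=-0.034201748, θ̇'=-0.588800112+0.027307·40.357184567=0.513233527

(1.525300806, 0.051062386, -0.034201748, 0.513233527)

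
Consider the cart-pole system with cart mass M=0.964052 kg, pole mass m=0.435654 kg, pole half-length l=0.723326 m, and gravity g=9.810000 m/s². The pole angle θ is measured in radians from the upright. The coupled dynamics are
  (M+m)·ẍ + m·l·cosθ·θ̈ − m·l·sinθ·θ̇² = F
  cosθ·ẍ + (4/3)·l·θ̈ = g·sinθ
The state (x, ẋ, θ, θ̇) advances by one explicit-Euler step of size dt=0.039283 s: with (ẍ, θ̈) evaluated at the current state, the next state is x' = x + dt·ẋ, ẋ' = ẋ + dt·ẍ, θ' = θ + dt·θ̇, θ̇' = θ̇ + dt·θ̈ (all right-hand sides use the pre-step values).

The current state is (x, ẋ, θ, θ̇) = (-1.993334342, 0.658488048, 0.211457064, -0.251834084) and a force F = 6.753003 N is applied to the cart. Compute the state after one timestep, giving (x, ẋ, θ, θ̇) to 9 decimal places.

sinθ=0.209884732, cosθ=0.977726137
temp = (F + m·l·θ̇²·sinθ)/(M+m) = (6.753003 + 0.004194553)/1.399706 = 4.827583473
θ̈ = (g·sinθ − cosθ·temp)/(l·(4/3 − m·cos²θ/(M+m))) = -3.551811270
ẍ = temp − m·l·θ̈·cosθ/(M+m) = 5.609402191
Euler: x'=-1.993334342+0.039283·0.658488048=-1.967466956, ẋ'=0.658488048+0.039283·5.609402191=0.878842194
       θ'=0.211457064+0.039283·-0.251834084=0.201564266, θ̇'=-0.251834084+0.039283·-3.551811270=-0.391359886

(-1.967466956, 0.878842194, 0.201564266, -0.391359886)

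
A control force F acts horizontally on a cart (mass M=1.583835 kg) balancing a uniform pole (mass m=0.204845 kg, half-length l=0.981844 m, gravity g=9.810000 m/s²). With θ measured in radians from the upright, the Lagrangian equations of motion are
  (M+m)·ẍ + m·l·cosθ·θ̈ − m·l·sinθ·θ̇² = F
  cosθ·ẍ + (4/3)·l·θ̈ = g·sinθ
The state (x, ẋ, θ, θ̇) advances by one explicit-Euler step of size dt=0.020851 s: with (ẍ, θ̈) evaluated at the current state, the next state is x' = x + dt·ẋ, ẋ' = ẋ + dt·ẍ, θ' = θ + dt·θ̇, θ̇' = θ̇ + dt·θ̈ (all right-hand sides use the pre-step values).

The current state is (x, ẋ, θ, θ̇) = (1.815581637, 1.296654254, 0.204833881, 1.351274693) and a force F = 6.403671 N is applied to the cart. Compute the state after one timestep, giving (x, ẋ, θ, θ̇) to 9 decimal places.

(1.842618175, 1.375137151, 0.233009310, 1.324358901)

sinθ=0.203404516, cosθ=0.979094787
temp = (F + m·l·θ̇²·sinθ)/(M+m) = (6.403671 + 0.074699163)/1.788680 = 3.621872086
θ̈ = (g·sinθ − cosθ·temp)/(l·(4/3 − m·cos²θ/(M+m))) = -1.290863359
ẍ = temp − m·l·θ̈·cosθ/(M+m) = 3.763987184
Euler: x'=1.815581637+0.020851·1.296654254=1.842618175, ẋ'=1.296654254+0.020851·3.763987184=1.375137151
       θ'=0.204833881+0.020851·1.351274693=0.233009310, θ̇'=1.351274693+0.020851·-1.290863359=1.324358901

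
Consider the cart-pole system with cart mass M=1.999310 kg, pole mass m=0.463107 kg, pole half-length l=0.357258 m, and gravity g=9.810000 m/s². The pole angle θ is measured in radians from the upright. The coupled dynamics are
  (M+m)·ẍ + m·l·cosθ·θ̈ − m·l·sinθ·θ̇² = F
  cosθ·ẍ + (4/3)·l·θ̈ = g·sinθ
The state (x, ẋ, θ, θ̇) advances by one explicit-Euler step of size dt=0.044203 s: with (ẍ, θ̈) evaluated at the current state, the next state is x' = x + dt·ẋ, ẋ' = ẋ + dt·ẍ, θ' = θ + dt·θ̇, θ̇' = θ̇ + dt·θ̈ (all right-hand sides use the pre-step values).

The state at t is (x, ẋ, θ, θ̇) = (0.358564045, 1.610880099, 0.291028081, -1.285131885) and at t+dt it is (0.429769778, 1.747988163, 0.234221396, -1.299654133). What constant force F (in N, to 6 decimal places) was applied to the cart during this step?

ẍ = (ẋ'−ẋ)/dt = (1.747988163−1.610880099)/0.044203 = 3.101782
θ̈ = (θ̇'−θ̇)/dt = (-1.299654133−-1.285131885)/0.044203 = -0.328535
sinθ=0.286937, cosθ=0.957949
F = (M+m)·ẍ + m·l·cosθ·θ̈ − m·l·sinθ·θ̇² = 7.637880 + -0.052070 − 0.078405 = 7.507405

F = 7.507405 N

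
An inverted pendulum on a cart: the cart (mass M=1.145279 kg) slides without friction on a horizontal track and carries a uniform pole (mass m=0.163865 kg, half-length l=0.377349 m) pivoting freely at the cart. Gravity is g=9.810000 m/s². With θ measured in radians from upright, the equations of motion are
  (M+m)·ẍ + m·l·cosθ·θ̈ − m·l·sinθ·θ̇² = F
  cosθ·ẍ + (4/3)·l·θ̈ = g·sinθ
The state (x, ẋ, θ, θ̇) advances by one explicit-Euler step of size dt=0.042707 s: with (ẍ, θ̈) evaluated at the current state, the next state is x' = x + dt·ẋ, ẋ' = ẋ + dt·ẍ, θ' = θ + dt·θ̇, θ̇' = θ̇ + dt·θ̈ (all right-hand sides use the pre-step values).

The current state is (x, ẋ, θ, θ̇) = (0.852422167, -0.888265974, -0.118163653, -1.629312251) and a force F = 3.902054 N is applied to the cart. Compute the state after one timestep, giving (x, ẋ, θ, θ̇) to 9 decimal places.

sinθ=-0.117888865, cosθ=0.993026795
temp = (F + m·l·θ̇²·sinθ)/(M+m) = (3.902054 + -0.019351331)/1.309144 = 2.965833147
θ̈ = (g·sinθ − cosθ·temp)/(l·(4/3 − m·cos²θ/(M+m))) = -8.983877601
ẍ = temp − m·l·θ̈·cosθ/(M+m) = 3.387206220
Euler: x'=0.852422167+0.042707·-0.888265974=0.814486992, ẋ'=-0.888265974+0.042707·3.387206220=-0.743608558
       θ'=-0.118163653+0.042707·-1.629312251=-0.187746691, θ̇'=-1.629312251+0.042707·-8.983877601=-2.012986712

(0.814486992, -0.743608558, -0.187746691, -2.012986712)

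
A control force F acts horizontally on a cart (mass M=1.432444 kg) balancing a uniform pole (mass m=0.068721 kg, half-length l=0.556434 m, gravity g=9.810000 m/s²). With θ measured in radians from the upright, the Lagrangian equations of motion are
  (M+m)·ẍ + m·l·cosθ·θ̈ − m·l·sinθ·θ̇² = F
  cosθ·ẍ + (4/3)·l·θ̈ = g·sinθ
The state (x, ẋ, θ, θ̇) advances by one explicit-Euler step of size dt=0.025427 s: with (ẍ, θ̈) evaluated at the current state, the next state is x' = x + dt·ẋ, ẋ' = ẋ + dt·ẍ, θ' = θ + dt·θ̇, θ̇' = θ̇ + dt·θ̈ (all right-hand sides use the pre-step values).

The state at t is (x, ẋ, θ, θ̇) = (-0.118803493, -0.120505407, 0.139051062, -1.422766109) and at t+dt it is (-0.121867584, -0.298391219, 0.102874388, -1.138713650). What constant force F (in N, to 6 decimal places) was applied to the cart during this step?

F = -10.089739 N

ẍ = (ẋ'−ẋ)/dt = (-0.298391219−-0.120505407)/0.025427 = -6.995942
θ̈ = (θ̇'−θ̇)/dt = (-1.138713650−-1.422766109)/0.025427 = 11.171293
sinθ=0.138603, cosθ=0.990348
F = (M+m)·ẍ + m·l·cosθ·θ̈ − m·l·sinθ·θ̇² = -10.502063 + 0.423053 − 0.010729 = -10.089739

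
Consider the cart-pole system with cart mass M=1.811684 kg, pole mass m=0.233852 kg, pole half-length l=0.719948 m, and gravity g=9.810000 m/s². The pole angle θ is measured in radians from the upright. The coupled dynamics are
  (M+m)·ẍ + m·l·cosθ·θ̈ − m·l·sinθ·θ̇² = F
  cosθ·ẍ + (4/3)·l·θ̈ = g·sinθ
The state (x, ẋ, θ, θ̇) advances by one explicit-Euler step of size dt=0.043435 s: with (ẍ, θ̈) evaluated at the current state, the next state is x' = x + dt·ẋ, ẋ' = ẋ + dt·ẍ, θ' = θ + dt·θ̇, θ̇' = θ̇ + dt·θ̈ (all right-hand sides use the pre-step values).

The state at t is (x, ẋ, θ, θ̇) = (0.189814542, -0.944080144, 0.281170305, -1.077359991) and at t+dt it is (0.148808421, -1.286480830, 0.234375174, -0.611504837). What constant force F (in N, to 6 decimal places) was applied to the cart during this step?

ẍ = (ẋ'−ẋ)/dt = (-1.286480830−-0.944080144)/0.043435 = -7.883059
θ̈ = (θ̇'−θ̇)/dt = (-0.611504837−-1.077359991)/0.043435 = 10.725340
sinθ=0.277480, cosθ=0.960731
F = (M+m)·ẍ + m·l·cosθ·θ̈ − m·l·sinθ·θ̇² = -16.125082 + 1.734823 − 0.054225 = -14.444483

F = -14.444483 N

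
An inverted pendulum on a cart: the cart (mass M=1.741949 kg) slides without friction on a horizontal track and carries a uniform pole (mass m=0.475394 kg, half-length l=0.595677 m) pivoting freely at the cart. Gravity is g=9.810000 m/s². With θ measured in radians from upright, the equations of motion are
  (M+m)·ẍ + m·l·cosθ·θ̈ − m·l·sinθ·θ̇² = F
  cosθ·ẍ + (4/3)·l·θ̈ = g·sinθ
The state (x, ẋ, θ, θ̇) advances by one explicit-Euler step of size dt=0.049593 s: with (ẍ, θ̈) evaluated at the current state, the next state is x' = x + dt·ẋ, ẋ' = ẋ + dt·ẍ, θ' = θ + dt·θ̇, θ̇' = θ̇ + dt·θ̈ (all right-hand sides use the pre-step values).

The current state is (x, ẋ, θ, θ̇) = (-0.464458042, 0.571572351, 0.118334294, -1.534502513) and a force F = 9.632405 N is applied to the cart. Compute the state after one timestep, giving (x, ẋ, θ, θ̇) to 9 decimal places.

sinθ=0.118058315, cosθ=0.993006664
temp = (F + m·l·θ̇²·sinθ)/(M+m) = (9.632405 + 0.078722035)/2.217343 = 4.379623286
θ̈ = (g·sinθ − cosθ·temp)/(l·(4/3 − m·cos²θ/(M+m))) = -4.774538034
ẍ = temp − m·l·θ̈·cosθ/(M+m) = 4.985124710
Euler: x'=-0.464458042+0.049593·0.571572351=-0.436112054, ẋ'=0.571572351+0.049593·4.985124710=0.818799641
       θ'=0.118334294+0.049593·-1.534502513=0.042233711, θ̇'=-1.534502513+0.049593·-4.774538034=-1.771286178

(-0.436112054, 0.818799641, 0.042233711, -1.771286178)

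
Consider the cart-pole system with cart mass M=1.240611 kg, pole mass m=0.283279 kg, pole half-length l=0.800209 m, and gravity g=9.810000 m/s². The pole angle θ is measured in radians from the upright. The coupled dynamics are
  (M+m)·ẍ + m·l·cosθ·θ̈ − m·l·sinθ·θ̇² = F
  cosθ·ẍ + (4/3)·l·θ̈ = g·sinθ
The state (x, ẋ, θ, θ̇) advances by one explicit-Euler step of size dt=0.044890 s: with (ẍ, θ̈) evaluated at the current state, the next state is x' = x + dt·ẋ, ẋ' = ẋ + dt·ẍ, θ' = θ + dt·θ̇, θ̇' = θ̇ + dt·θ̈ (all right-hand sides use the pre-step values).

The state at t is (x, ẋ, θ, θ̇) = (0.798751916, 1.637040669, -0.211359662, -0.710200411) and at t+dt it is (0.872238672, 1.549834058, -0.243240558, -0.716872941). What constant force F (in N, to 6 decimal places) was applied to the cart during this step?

ẍ = (ẋ'−ẋ)/dt = (1.549834058−1.637040669)/0.044890 = -1.942673
θ̈ = (θ̇'−θ̇)/dt = (-0.716872941−-0.710200411)/0.044890 = -0.148642
sinθ=-0.209789, cosθ=0.977747
F = (M+m)·ẍ + m·l·cosθ·θ̈ − m·l·sinθ·θ̇² = -2.960421 + -0.032945 − -0.023986 = -2.969379

F = -2.969379 N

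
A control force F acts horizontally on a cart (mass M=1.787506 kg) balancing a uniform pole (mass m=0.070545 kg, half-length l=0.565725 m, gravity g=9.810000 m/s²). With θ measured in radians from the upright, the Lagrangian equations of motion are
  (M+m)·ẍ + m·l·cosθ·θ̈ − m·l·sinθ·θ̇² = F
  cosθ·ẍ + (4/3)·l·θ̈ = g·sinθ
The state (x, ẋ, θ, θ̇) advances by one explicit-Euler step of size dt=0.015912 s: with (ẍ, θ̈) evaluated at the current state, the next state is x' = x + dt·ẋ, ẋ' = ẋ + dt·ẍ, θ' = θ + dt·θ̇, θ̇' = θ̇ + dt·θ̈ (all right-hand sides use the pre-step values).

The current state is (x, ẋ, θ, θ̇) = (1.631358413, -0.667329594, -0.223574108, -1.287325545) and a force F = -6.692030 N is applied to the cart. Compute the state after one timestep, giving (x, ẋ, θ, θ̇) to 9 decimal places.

sinθ=-0.221716185, cosθ=0.975111242
temp = (F + m·l·θ̇²·sinθ)/(M+m) = (-6.692030 + -0.014663775)/1.858051 = -3.609531587
θ̈ = (g·sinθ − cosθ·temp)/(l·(4/3 − m·cos²θ/(M+m))) = 1.832267933
ẍ = temp − m·l·θ̈·cosθ/(M+m) = -3.647907359
Euler: x'=1.631358413+0.015912·-0.667329594=1.620739865, ẋ'=-0.667329594+0.015912·-3.647907359=-0.725375096
       θ'=-0.223574108+0.015912·-1.287325545=-0.244058032, θ̇'=-1.287325545+0.015912·1.832267933=-1.258170498

(1.620739865, -0.725375096, -0.244058032, -1.258170498)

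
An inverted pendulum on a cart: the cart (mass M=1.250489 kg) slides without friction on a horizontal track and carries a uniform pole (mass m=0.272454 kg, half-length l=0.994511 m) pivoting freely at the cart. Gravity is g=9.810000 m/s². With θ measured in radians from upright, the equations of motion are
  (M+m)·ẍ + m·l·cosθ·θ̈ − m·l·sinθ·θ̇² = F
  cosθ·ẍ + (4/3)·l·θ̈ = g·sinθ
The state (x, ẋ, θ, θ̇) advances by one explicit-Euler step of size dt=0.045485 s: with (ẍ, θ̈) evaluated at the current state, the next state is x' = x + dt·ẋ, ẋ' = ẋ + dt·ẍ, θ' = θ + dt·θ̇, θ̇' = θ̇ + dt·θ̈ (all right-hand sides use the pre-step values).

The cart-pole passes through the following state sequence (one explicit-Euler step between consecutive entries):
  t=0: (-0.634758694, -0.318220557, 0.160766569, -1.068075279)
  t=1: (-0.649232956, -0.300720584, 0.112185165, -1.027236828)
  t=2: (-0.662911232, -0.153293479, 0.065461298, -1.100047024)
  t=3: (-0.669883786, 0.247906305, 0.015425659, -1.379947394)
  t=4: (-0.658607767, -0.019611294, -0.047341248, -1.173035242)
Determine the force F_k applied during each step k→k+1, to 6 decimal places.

F_0 = 0.776601 N
F_1 = 4.473181 N
F_2 = 11.747826 N
F_3 = -7.732618 N

step 0→1:
  ẍ = (ẋ'−ẋ)/dt = (-0.300720584−-0.318220557)/0.045485 = 0.384742
  θ̈ = (θ̇'−θ̇)/dt = (-1.027236828−-1.068075279)/0.045485 = 0.897844
  sinθ=0.160075, cosθ=0.987105
  F = (M+m)·ẍ + m·l·cosθ·θ̈ − m·l·sinθ·θ̇² = 0.585940 + 0.240141 − 0.049480 = 0.776601
step 1→2:
  ẍ = (ẋ'−ẋ)/dt = (-0.153293479−-0.300720584)/0.045485 = 3.241225
  θ̈ = (θ̇'−θ̇)/dt = (-1.100047024−-1.027236828)/0.045485 = -1.600752
  sinθ=0.111950, cosθ=0.993714
  F = (M+m)·ẍ + m·l·cosθ·θ̈ − m·l·sinθ·θ̇² = 4.936200 + -0.431011 − 0.032009 = 4.473181
step 2→3:
  ẍ = (ẋ'−ẋ)/dt = (0.247906305−-0.153293479)/0.045485 = 8.820486
  θ̈ = (θ̇'−θ̇)/dt = (-1.379947394−-1.100047024)/0.045485 = -6.153685
  sinθ=0.065415, cosθ=0.997858
  F = (M+m)·ẍ + m·l·cosθ·θ̈ − m·l·sinθ·θ̇² = 13.433097 + -1.663822 − 0.021449 = 11.747826
step 3→4:
  ẍ = (ẋ'−ẋ)/dt = (-0.019611294−0.247906305)/0.045485 = -5.881447
  θ̈ = (θ̇'−θ̇)/dt = (-1.173035242−-1.379947394)/0.045485 = 4.549020
  sinθ=0.015425, cosθ=0.999881
  F = (M+m)·ẍ + m·l·cosθ·θ̈ − m·l·sinθ·θ̇² = -8.957108 + 1.232449 − 0.007959 = -7.732618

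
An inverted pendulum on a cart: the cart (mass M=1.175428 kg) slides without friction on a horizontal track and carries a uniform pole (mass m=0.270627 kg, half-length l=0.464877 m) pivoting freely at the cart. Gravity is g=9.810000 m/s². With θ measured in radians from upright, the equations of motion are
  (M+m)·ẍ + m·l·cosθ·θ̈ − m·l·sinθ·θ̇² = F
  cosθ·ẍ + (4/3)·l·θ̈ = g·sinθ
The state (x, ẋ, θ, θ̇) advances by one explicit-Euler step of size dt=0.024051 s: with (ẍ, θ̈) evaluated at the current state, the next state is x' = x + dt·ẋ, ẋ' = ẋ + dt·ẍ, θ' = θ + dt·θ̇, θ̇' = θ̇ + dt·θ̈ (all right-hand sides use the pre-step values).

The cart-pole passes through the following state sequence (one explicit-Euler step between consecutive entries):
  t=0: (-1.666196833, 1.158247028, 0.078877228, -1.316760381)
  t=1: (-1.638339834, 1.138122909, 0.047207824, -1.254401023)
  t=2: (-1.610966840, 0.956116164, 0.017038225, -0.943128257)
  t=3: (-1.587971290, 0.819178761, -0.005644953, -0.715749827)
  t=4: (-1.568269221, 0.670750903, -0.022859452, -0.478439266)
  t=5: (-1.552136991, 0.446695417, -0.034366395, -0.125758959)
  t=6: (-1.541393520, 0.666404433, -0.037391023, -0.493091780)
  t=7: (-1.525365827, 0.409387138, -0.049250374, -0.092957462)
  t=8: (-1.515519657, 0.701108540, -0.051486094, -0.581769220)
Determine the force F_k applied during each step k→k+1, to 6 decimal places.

step 0→1:
  ẍ = (ẋ'−ẋ)/dt = (1.138122909−1.158247028)/0.024051 = -0.836727
  θ̈ = (θ̇'−θ̇)/dt = (-1.254401023−-1.316760381)/0.024051 = 2.592797
  sinθ=0.078795, cosθ=0.996891
  F = (M+m)·ẍ + m·l·cosθ·θ̈ − m·l·sinθ·θ̇² = -1.209953 + 0.325181 − 0.017188 = -0.901960
step 1→2:
  ẍ = (ẋ'−ẋ)/dt = (0.956116164−1.138122909)/0.024051 = -7.567533
  θ̈ = (θ̇'−θ̇)/dt = (-0.943128257−-1.254401023)/0.024051 = 12.942196
  sinθ=0.047190, cosθ=0.998886
  F = (M+m)·ẍ + m·l·cosθ·θ̈ − m·l·sinθ·θ̇² = -10.943069 + 1.626421 − 0.009342 = -9.325990
step 2→3:
  ẍ = (ẋ'−ẋ)/dt = (0.819178761−0.956116164)/0.024051 = -5.693626
  θ̈ = (θ̇'−θ̇)/dt = (-0.715749827−-0.943128257)/0.024051 = 9.454011
  sinθ=0.017037, cosθ=0.999855
  F = (M+m)·ẍ + m·l·cosθ·θ̈ − m·l·sinθ·θ̇² = -8.233297 + 1.189220 − 0.001907 = -7.045983
step 3→4:
  ẍ = (ẋ'−ẋ)/dt = (0.670750903−0.819178761)/0.024051 = -6.171380
  θ̈ = (θ̇'−θ̇)/dt = (-0.478439266−-0.715749827)/0.024051 = 9.866973
  sinθ=-0.005645, cosθ=0.999984
  F = (M+m)·ẍ + m·l·cosθ·θ̈ − m·l·sinθ·θ̇² = -8.924155 + 1.241327 − -0.000364 = -7.682464
step 4→5:
  ẍ = (ẋ'−ẋ)/dt = (0.446695417−0.670750903)/0.024051 = -9.315849
  θ̈ = (θ̇'−θ̇)/dt = (-0.125758959−-0.478439266)/0.024051 = 14.663852
  sinθ=-0.022857, cosθ=0.999739
  F = (M+m)·ẍ + m·l·cosθ·θ̈ − m·l·sinθ·θ̇² = -13.471230 + 1.844352 − -0.000658 = -11.626220
step 5→6:
  ẍ = (ẋ'−ẋ)/dt = (0.666404433−0.446695417)/0.024051 = 9.135130
  θ̈ = (θ̇'−θ̇)/dt = (-0.493091780−-0.125758959)/0.024051 = -15.273079
  sinθ=-0.034360, cosθ=0.999410
  F = (M+m)·ẍ + m·l·cosθ·θ̈ − m·l·sinθ·θ̇² = 13.209901 + -1.920345 − -0.000068 = 11.289624
step 6→7:
  ẍ = (ẋ'−ẋ)/dt = (0.409387138−0.666404433)/0.024051 = -10.686345
  θ̈ = (θ̇'−θ̇)/dt = (-0.092957462−-0.493091780)/0.024051 = 16.636910
  sinθ=-0.037382, cosθ=0.999301
  F = (M+m)·ẍ + m·l·cosθ·θ̈ − m·l·sinθ·θ̇² = -15.453043 + 2.091598 − -0.001143 = -13.360302
step 7→8:
  ẍ = (ẋ'−ẋ)/dt = (0.701108540−0.409387138)/0.024051 = 12.129284
  θ̈ = (θ̇'−θ̇)/dt = (-0.581769220−-0.092957462)/0.024051 = -20.323968
  sinθ=-0.049230, cosθ=0.998787
  F = (M+m)·ẍ + m·l·cosθ·θ̈ − m·l·sinθ·θ̇² = 17.539611 + -2.553823 − -0.000054 = 14.985842

F_0 = -0.901960 N
F_1 = -9.325990 N
F_2 = -7.045983 N
F_3 = -7.682464 N
F_4 = -11.626220 N
F_5 = 11.289624 N
F_6 = -13.360302 N
F_7 = 14.985842 N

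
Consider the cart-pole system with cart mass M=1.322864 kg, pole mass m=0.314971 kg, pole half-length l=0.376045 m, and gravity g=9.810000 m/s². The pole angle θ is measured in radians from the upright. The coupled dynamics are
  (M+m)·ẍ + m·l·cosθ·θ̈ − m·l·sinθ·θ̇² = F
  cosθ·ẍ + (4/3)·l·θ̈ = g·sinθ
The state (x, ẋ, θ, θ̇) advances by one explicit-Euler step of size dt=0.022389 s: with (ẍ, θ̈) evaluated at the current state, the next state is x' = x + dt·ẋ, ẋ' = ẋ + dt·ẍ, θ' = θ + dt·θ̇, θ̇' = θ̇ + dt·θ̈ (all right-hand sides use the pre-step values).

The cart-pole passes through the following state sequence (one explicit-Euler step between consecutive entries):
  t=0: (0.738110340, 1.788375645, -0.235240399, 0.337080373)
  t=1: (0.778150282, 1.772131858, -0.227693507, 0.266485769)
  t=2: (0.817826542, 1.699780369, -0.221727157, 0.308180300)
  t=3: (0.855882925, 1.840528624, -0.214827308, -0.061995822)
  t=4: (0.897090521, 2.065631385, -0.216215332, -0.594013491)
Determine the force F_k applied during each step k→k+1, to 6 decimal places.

step 0→1:
  ẍ = (ẋ'−ẋ)/dt = (1.772131858−1.788375645)/0.022389 = -0.725525
  θ̈ = (θ̇'−θ̇)/dt = (0.266485769−0.337080373)/0.022389 = -3.153093
  sinθ=-0.233077, cosθ=0.972458
  F = (M+m)·ẍ + m·l·cosθ·θ̈ − m·l·sinθ·θ̇² = -1.188291 + -0.363177 − -0.003137 = -1.548331
step 1→2:
  ẍ = (ẋ'−ẋ)/dt = (1.699780369−1.772131858)/0.022389 = -3.231564
  θ̈ = (θ̇'−θ̇)/dt = (0.308180300−0.266485769)/0.022389 = 1.862278
  sinθ=-0.225731, cosθ=0.974190
  F = (M+m)·ẍ + m·l·cosθ·θ̈ − m·l·sinθ·θ̇² = -5.292769 + 0.214881 − -0.001899 = -5.075989
step 2→3:
  ẍ = (ẋ'−ẋ)/dt = (1.840528624−1.699780369)/0.022389 = 6.286491
  θ̈ = (θ̇'−θ̇)/dt = (-0.061995822−0.308180300)/0.022389 = -16.533839
  sinθ=-0.219915, cosθ=0.975519
  F = (M+m)·ẍ + m·l·cosθ·θ̈ − m·l·sinθ·θ̇² = 10.296236 + -1.910380 − -0.002474 = 8.388329
step 3→4:
  ẍ = (ẋ'−ẋ)/dt = (2.065631385−1.840528624)/0.022389 = 10.054168
  θ̈ = (θ̇'−θ̇)/dt = (-0.594013491−-0.061995822)/0.022389 = -23.762458
  sinθ=-0.213179, cosθ=0.977013
  F = (M+m)·ẍ + m·l·cosθ·θ̈ − m·l·sinθ·θ̇² = 16.467068 + -2.749807 − -0.000097 = 13.717358

F_0 = -1.548331 N
F_1 = -5.075989 N
F_2 = 8.388329 N
F_3 = 13.717358 N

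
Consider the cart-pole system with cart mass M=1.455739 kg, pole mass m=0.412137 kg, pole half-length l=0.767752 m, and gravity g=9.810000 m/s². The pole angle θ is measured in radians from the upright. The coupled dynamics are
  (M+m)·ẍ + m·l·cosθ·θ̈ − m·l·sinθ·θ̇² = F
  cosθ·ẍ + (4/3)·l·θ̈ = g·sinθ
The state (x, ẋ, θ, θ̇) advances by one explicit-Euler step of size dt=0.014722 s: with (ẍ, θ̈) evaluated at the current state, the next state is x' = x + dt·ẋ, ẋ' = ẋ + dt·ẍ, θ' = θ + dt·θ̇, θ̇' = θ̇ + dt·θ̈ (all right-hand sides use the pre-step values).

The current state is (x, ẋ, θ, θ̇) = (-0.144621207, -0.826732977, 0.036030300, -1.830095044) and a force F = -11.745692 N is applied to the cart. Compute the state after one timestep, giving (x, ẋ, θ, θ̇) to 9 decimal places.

sinθ=0.036022505, cosθ=0.999350979
temp = (F + m·l·θ̇²·sinθ)/(M+m) = (-11.745692 + 0.038175414)/1.867876 = -6.267823231
θ̈ = (g·sinθ − cosθ·temp)/(l·(4/3 − m·cos²θ/(M+m))) = 7.743971252
ẍ = temp − m·l·θ̈·cosθ/(M+m) = -7.578803919
Euler: x'=-0.144621207+0.014722·-0.826732977=-0.156792370, ẋ'=-0.826732977+0.014722·-7.578803919=-0.938308128
       θ'=0.036030300+0.014722·-1.830095044=0.009087641, θ̇'=-1.830095044+0.014722·7.743971252=-1.716088299

(-0.156792370, -0.938308128, 0.009087641, -1.716088299)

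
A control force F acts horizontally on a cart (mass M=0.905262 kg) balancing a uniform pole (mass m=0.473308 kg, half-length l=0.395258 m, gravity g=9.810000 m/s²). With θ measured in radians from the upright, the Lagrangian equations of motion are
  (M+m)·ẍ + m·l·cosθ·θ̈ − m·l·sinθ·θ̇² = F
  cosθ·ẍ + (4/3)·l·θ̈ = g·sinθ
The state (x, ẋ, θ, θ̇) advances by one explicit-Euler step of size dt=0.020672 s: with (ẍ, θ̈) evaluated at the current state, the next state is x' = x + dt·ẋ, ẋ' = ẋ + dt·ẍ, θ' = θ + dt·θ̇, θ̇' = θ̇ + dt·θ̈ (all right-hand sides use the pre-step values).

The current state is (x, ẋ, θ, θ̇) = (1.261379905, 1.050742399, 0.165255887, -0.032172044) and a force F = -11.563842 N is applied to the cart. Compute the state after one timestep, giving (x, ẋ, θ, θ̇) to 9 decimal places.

(1.283100852, 0.808069994, 0.164590827, 0.485325270)

sinθ=0.164504737, cosθ=0.986376293
temp = (F + m·l·θ̇²·sinθ)/(M+m) = (-11.563842 + 0.000031854)/1.378570 = -8.388264757
θ̈ = (g·sinθ − cosθ·temp)/(l·(4/3 − m·cos²θ/(M+m))) = 25.033732315
ẍ = temp − m·l·θ̈·cosθ/(M+m) = -11.739183683
Euler: x'=1.261379905+0.020672·1.050742399=1.283100852, ẋ'=1.050742399+0.020672·-11.739183683=0.808069994
       θ'=0.165255887+0.020672·-0.032172044=0.164590827, θ̇'=-0.032172044+0.020672·25.033732315=0.485325270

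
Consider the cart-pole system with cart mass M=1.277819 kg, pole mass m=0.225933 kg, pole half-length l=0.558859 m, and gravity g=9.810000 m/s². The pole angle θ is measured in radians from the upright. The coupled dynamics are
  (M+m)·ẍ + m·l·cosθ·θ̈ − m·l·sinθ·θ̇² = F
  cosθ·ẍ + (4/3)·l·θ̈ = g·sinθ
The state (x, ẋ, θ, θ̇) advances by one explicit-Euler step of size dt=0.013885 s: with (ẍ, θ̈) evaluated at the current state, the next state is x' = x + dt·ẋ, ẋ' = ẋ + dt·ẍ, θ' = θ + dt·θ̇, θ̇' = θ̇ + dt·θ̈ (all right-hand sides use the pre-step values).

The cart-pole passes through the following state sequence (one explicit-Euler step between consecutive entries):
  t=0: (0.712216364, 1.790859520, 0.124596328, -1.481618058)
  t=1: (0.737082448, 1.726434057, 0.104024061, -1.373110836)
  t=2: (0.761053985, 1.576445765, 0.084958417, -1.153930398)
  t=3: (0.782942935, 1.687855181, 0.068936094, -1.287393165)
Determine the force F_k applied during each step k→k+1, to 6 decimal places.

step 0→1:
  ẍ = (ẋ'−ẋ)/dt = (1.726434057−1.790859520)/0.013885 = -4.639933
  θ̈ = (θ̇'−θ̇)/dt = (-1.373110836−-1.481618058)/0.013885 = 7.814708
  sinθ=0.124274, cosθ=0.992248
  F = (M+m)·ẍ + m·l·cosθ·θ̈ − m·l·sinθ·θ̇² = -6.977308 + 0.979073 − 0.034446 = -6.032681
step 1→2:
  ẍ = (ẋ'−ẋ)/dt = (1.576445765−1.726434057)/0.013885 = -10.802182
  θ̈ = (θ̇'−θ̇)/dt = (-1.153930398−-1.373110836)/0.013885 = 15.785411
  sinθ=0.103837, cosθ=0.994594
  F = (M+m)·ẍ + m·l·cosθ·θ̈ − m·l·sinθ·θ̇² = -16.243802 + 1.982366 − 0.024720 = -14.286156
step 2→3:
  ẍ = (ẋ'−ẋ)/dt = (1.687855181−1.576445765)/0.013885 = 8.023725
  θ̈ = (θ̇'−θ̇)/dt = (-1.287393165−-1.153930398)/0.013885 = -9.612011
  sinθ=0.084856, cosθ=0.996393
  F = (M+m)·ẍ + m·l·cosθ·θ̈ − m·l·sinθ·θ̇² = 12.065692 + -1.209280 − 0.014267 = 10.842145

F_0 = -6.032681 N
F_1 = -14.286156 N
F_2 = 10.842145 N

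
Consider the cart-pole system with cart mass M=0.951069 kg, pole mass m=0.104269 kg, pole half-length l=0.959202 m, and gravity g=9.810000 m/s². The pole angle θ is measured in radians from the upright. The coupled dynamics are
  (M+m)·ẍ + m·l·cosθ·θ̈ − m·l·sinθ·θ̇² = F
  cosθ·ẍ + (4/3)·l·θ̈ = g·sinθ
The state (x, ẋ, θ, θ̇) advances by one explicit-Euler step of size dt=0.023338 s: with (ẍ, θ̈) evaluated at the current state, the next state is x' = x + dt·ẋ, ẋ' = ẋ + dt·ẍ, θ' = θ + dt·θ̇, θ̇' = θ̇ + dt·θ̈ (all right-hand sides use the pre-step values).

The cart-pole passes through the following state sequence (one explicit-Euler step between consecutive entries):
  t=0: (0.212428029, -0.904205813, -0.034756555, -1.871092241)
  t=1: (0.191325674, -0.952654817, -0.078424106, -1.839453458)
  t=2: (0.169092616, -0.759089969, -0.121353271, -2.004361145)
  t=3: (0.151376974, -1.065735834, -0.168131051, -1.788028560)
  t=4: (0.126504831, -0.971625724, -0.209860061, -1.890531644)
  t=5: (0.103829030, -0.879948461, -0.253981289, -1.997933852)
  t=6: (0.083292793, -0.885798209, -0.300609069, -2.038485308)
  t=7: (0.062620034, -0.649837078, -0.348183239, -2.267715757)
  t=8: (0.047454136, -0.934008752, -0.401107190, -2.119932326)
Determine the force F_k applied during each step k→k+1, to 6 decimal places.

step 0→1:
  ẍ = (ẋ'−ẋ)/dt = (-0.952654817−-0.904205813)/0.023338 = -2.075971
  θ̈ = (θ̇'−θ̇)/dt = (-1.839453458−-1.871092241)/0.023338 = 1.355677
  sinθ=-0.034750, cosθ=0.999396
  F = (M+m)·ẍ + m·l·cosθ·θ̈ − m·l·sinθ·θ̇² = -2.190851 + 0.135506 − -0.012168 = -2.043177
step 1→2:
  ẍ = (ẋ'−ẋ)/dt = (-0.759089969−-0.952654817)/0.023338 = 8.293978
  θ̈ = (θ̇'−θ̇)/dt = (-2.004361145−-1.839453458)/0.023338 = -7.066059
  sinθ=-0.078344, cosθ=0.996926
  F = (M+m)·ẍ + m·l·cosθ·θ̈ − m·l·sinθ·θ̇² = 8.752950 + -0.704540 − -0.026512 = 8.074922
step 2→3:
  ẍ = (ẋ'−ẋ)/dt = (-1.065735834−-0.759089969)/0.023338 = -13.139338
  θ̈ = (θ̇'−θ̇)/dt = (-1.788028560−-2.004361145)/0.023338 = 9.269543
  sinθ=-0.121056, cosθ=0.992646
  F = (M+m)·ẍ + m·l·cosθ·θ̈ − m·l·sinθ·θ̇² = -13.866442 + 0.920276 − -0.048641 = -12.897526
step 3→4:
  ẍ = (ẋ'−ẋ)/dt = (-0.971625724−-1.065735834)/0.023338 = 4.032484
  θ̈ = (θ̇'−θ̇)/dt = (-1.890531644−-1.788028560)/0.023338 = -4.392111
  sinθ=-0.167340, cosθ=0.985899
  F = (M+m)·ẍ + m·l·cosθ·θ̈ − m·l·sinθ·θ̇² = 4.255634 + -0.433083 − -0.053507 = 3.876058
step 4→5:
  ẍ = (ẋ'−ẋ)/dt = (-0.879948461−-0.971625724)/0.023338 = 3.928240
  θ̈ = (θ̇'−θ̇)/dt = (-1.997933852−-1.890531644)/0.023338 = -4.602031
  sinθ=-0.208323, cosθ=0.978060
  F = (M+m)·ẍ + m·l·cosθ·θ̈ − m·l·sinθ·θ̇² = 4.145621 + -0.450174 − -0.074468 = 3.769915
step 5→6:
  ẍ = (ẋ'−ẋ)/dt = (-0.885798209−-0.879948461)/0.023338 = -0.250653
  θ̈ = (θ̇'−θ̇)/dt = (-2.038485308−-1.997933852)/0.023338 = -1.737572
  sinθ=-0.251260, cosθ=0.967920
  F = (M+m)·ẍ + m·l·cosθ·θ̈ − m·l·sinθ·θ̇² = -0.264524 + -0.168208 − -0.100311 = -0.332421
step 6→7:
  ẍ = (ẋ'−ẋ)/dt = (-0.649837078−-0.885798209)/0.023338 = 10.110598
  θ̈ = (θ̇'−θ̇)/dt = (-2.267715757−-2.038485308)/0.023338 = -9.822198
  sinθ=-0.296102, cosθ=0.955156
  F = (M+m)·ẍ + m·l·cosθ·θ̈ − m·l·sinθ·θ̇² = 10.670098 + -0.938314 − -0.123061 = 9.854845
step 7→8:
  ẍ = (ẋ'−ẋ)/dt = (-0.934008752−-0.649837078)/0.023338 = -12.176351
  θ̈ = (θ̇'−θ̇)/dt = (-2.119932326−-2.267715757)/0.023338 = 6.332309
  sinθ=-0.341191, cosθ=0.939994
  F = (M+m)·ẍ + m·l·cosθ·θ̈ − m·l·sinθ·θ̇² = -12.850166 + 0.595323 − -0.175485 = -12.079358

F_0 = -2.043177 N
F_1 = 8.074922 N
F_2 = -12.897526 N
F_3 = 3.876058 N
F_4 = 3.769915 N
F_5 = -0.332421 N
F_6 = 9.854845 N
F_7 = -12.079358 N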